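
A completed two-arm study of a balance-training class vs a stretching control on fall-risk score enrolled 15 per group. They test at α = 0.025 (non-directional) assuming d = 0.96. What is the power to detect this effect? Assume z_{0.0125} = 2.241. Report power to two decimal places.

power ≈ 0.65

For two equal groups, power = Φ(d·√(n/2) − z_{α/2}).
d·√(n/2) = 0.96 × √(15/2) = 0.96 × 2.739 = 2.629.
z_β = 2.629 − 2.241 = 0.388.
Power = Φ(0.388) = 0.651.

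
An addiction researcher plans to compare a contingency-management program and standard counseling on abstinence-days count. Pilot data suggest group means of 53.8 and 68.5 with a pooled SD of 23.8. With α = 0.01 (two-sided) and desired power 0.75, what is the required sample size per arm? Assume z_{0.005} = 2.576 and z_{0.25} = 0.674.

Cohen's d = |M₁ − M₂| / SD_pooled = |53.8 − 68.5| / 23.8 = 14.7 / 23.8 = 0.618.
For two independent groups with equal n: n = 2·((z_{α/2} + z_β) / d)².
z_{α/2} + z_β = 2.576 + 0.674 = 3.250.
n = 2 × (3.250 / 0.618)² = 2 × 5.259² = 2 × 27.66 = 55.3.
Round up to the next whole participant.

n = 56 per group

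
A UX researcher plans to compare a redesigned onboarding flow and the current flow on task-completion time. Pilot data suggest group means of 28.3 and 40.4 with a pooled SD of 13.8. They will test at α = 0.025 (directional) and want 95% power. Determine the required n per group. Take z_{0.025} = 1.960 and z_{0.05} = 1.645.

n = 34 per group

Cohen's d = |M₁ − M₂| / SD_pooled = |28.3 − 40.4| / 13.8 = 12.1 / 13.8 = 0.877.
For two independent groups with equal n: n = 2·((z_{α} + z_β) / d)².
z_{α} + z_β = 1.960 + 1.645 = 3.605.
n = 2 × (3.605 / 0.877)² = 2 × 4.111² = 2 × 16.90 = 33.8.
Round up to the next whole participant.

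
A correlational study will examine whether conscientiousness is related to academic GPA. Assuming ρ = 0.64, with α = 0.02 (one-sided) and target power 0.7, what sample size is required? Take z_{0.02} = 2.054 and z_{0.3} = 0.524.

n = 15

Fisher's z: C = ½·ln((1+r)/(1−r)) = ½·ln(4.5556) = 0.7582.
n = ((z_{α} + z_β)/C)² + 3.
(2.054 + 0.524) / 0.7582 = 2.578 / 0.7582 = 3.400.
n = 3.400² + 3 = 11.56 + 3 = 14.6.
Round up.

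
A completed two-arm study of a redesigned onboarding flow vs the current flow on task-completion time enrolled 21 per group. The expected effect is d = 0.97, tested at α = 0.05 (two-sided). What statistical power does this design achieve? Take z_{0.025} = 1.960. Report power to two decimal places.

For two equal groups, power = Φ(d·√(n/2) − z_{α/2}).
d·√(n/2) = 0.97 × √(21/2) = 0.97 × 3.240 = 3.143.
z_β = 3.143 − 1.960 = 1.183.
Power = Φ(1.183) = 0.882.

power ≈ 0.88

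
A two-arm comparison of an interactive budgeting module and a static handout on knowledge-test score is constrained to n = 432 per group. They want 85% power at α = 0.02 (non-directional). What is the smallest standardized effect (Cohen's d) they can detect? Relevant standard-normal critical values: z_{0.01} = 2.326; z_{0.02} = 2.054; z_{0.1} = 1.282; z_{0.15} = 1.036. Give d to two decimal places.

For two independent groups of n = 432 each: d_min = (z_{α/2} + z_β)·√(2/n).
z-sum = 2.326 + 1.036 = 3.362.
d_min = 3.362 × √(2/432) = 3.362 × 0.0680 = 0.229.

d_min ≈ 0.23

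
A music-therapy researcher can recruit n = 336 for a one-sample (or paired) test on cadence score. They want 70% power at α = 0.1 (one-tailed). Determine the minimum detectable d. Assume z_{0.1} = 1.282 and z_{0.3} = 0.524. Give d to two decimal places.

For a single sample (or paired design) of n = 336: d_min = (z_{α} + z_β)/√n.
z-sum = 1.282 + 0.524 = 1.806.
d_min = 1.806 / √336 = 1.806 / 18.330 = 0.099.

d_min ≈ 0.10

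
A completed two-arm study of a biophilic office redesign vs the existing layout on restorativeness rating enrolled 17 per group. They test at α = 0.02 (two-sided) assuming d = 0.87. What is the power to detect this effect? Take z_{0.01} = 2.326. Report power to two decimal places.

For two equal groups, power = Φ(d·√(n/2) − z_{α/2}).
d·√(n/2) = 0.87 × √(17/2) = 0.87 × 2.915 = 2.536.
z_β = 2.536 − 2.326 = 0.210.
Power = Φ(0.210) = 0.583.

power ≈ 0.58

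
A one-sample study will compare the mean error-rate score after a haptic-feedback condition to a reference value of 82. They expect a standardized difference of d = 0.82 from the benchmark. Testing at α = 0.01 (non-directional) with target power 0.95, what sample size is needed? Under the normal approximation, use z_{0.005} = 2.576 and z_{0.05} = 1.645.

n = 27

For a one-sample test: n = ((z_{α/2} + z_β) / d)².
z_{α/2} + z_β = 2.576 + 1.645 = 4.221.
n = (4.221 / 0.82)² = 5.148² = 26.50.
Round up.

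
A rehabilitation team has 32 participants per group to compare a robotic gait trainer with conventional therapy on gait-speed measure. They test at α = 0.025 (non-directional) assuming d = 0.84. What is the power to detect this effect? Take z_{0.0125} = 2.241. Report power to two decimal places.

power ≈ 0.87

For two equal groups, power = Φ(d·√(n/2) − z_{α/2}).
d·√(n/2) = 0.84 × √(32/2) = 0.84 × 4.000 = 3.360.
z_β = 3.360 − 2.241 = 1.119.
Power = Φ(1.119) = 0.868.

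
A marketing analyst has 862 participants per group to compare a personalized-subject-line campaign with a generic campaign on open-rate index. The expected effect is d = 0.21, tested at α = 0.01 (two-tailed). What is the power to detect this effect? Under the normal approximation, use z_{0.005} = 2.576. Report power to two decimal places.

For two equal groups, power = Φ(d·√(n/2) − z_{α/2}).
d·√(n/2) = 0.21 × √(862/2) = 0.21 × 20.761 = 4.360.
z_β = 4.360 − 2.576 = 1.784.
Power = Φ(1.784) = 0.963.

power ≈ 0.96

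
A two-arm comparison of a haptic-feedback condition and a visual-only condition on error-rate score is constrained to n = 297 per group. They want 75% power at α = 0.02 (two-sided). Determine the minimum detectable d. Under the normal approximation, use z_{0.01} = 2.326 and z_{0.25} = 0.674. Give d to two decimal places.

For two independent groups of n = 297 each: d_min = (z_{α/2} + z_β)·√(2/n).
z-sum = 2.326 + 0.674 = 3.000.
d_min = 3.000 × √(2/297) = 3.000 × 0.0821 = 0.246.

d_min ≈ 0.25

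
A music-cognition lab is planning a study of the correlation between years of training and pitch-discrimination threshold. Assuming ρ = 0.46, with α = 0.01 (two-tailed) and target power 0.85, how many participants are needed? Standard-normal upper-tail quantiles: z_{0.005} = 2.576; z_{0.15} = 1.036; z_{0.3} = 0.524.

n = 56

Fisher's z: C = ½·ln((1+r)/(1−r)) = ½·ln(2.7037) = 0.4973.
n = ((z_{α/2} + z_β)/C)² + 3.
(2.576 + 1.036) / 0.4973 = 3.612 / 0.4973 = 7.263.
n = 7.263² + 3 = 52.75 + 3 = 55.8.
Round up.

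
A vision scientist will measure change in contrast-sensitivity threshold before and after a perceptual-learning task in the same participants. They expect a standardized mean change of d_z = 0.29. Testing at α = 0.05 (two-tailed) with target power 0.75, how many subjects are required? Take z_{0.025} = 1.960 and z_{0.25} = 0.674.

For a paired (one-sample on differences) test: n = ((z_{α/2} + z_β) / d)².
z_{α/2} + z_β = 1.960 + 0.674 = 2.634.
n = (2.634 / 0.29)² = 9.083² = 82.50.
Round up.

n = 83 pairs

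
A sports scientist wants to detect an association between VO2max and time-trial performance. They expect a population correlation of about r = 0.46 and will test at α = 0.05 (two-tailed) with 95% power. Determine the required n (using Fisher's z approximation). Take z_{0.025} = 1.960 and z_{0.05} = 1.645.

n = 56

Fisher's z: C = ½·ln((1+r)/(1−r)) = ½·ln(2.7037) = 0.4973.
n = ((z_{α/2} + z_β)/C)² + 3.
(1.960 + 1.645) / 0.4973 = 3.605 / 0.4973 = 7.249.
n = 7.249² + 3 = 52.55 + 3 = 55.6.
Round up.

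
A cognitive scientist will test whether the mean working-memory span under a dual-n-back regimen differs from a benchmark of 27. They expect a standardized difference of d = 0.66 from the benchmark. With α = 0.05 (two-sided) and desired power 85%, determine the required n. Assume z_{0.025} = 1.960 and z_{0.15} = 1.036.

For a one-sample test: n = ((z_{α/2} + z_β) / d)².
z_{α/2} + z_β = 1.960 + 1.036 = 2.996.
n = (2.996 / 0.66)² = 4.539² = 20.61.
Round up.

n = 21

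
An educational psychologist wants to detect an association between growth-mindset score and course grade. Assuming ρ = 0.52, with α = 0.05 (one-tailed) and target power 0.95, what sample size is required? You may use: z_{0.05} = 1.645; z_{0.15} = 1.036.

n = 36

Fisher's z: C = ½·ln((1+r)/(1−r)) = ½·ln(3.1667) = 0.5763.
n = ((z_{α} + z_β)/C)² + 3.
(1.645 + 1.645) / 0.5763 = 3.290 / 0.5763 = 5.709.
n = 5.709² + 3 = 32.59 + 3 = 35.6.
Round up.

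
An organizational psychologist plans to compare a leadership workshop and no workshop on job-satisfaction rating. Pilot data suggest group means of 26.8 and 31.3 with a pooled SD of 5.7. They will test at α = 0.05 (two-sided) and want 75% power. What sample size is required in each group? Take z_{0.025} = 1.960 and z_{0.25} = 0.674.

Cohen's d = |M₁ − M₂| / SD_pooled = |26.8 − 31.3| / 5.7 = 4.5 / 5.7 = 0.789.
For two independent groups with equal n: n = 2·((z_{α/2} + z_β) / d)².
z_{α/2} + z_β = 1.960 + 0.674 = 2.634.
n = 2 × (2.634 / 0.789)² = 2 × 3.338² = 2 × 11.14 = 22.3.
Round up to the next whole participant.

n = 23 per group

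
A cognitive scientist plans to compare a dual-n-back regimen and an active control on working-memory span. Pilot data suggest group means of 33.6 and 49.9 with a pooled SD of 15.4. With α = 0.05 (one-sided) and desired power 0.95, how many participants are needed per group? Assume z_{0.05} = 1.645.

n = 20 per group

Cohen's d = |M₁ − M₂| / SD_pooled = |33.6 − 49.9| / 15.4 = 16.3 / 15.4 = 1.058.
For two independent groups with equal n: n = 2·((z_{α} + z_β) / d)².
z_{α} + z_β = 1.645 + 1.645 = 3.290.
n = 2 × (3.290 / 1.058)² = 2 × 3.110² = 2 × 9.67 = 19.3.
Round up to the next whole participant.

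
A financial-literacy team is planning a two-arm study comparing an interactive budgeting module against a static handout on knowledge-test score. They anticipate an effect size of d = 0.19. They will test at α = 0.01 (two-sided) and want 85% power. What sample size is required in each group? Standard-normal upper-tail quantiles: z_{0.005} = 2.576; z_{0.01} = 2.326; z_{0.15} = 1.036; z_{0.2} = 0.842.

n = 723 per group

For two independent groups with equal n: n = 2·((z_{α/2} + z_β) / d)².
z_{α/2} + z_β = 2.576 + 1.036 = 3.612.
n = 2 × (3.612 / 0.19)² = 2 × 19.011² = 2 × 361.40 = 722.8.
Round up to the next whole participant.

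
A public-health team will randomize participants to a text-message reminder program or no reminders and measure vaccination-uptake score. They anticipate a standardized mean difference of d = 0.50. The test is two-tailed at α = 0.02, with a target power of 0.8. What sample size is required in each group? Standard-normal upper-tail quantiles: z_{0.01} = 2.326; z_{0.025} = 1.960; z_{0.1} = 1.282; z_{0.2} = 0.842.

For two independent groups with equal n: n = 2·((z_{α/2} + z_β) / d)².
z_{α/2} + z_β = 2.326 + 0.842 = 3.168.
n = 2 × (3.168 / 0.50)² = 2 × 6.336² = 2 × 40.14 = 80.3.
Round up to the next whole participant.

n = 81 per group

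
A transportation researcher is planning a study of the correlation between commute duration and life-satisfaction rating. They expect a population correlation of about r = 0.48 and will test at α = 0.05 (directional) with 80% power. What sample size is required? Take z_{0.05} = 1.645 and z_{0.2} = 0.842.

Fisher's z: C = ½·ln((1+r)/(1−r)) = ½·ln(2.8462) = 0.5230.
n = ((z_{α} + z_β)/C)² + 3.
(1.645 + 0.842) / 0.5230 = 2.487 / 0.5230 = 4.755.
n = 4.755² + 3 = 22.61 + 3 = 25.6.
Round up.

n = 26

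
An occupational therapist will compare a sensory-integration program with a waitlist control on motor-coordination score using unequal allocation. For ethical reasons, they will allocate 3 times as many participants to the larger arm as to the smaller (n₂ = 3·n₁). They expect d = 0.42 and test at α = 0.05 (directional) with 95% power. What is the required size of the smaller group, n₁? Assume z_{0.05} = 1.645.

With allocation ratio k = n₂/n₁ = 3, Var(x̄₁−x̄₂) = σ²(1/n₁ + 1/(k·n₁)) = σ²·(k+1)/(k·n₁).
So n₁ = (1 + 1/k)·((z_{α} + z_β)/d)² = 1.333 × (3.290/0.42)².
n₁ = 1.333 × 61.36 = 81.8.
Round up: n₁ = 82, giving n₂ = 3 × 82 = 246.

n₁ = 82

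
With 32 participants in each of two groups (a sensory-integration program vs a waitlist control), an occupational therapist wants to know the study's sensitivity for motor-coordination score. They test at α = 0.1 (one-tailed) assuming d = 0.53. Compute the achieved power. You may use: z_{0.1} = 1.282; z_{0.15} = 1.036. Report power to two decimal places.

For two equal groups, power = Φ(d·√(n/2) − z_{α}).
d·√(n/2) = 0.53 × √(32/2) = 0.53 × 4.000 = 2.120.
z_β = 2.120 − 1.282 = 0.838.
Power = Φ(0.838) = 0.799.

power ≈ 0.80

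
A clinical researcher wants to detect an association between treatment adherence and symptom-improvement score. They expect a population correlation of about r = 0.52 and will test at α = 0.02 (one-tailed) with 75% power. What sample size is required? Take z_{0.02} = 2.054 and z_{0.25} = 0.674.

n = 26

Fisher's z: C = ½·ln((1+r)/(1−r)) = ½·ln(3.1667) = 0.5763.
n = ((z_{α} + z_β)/C)² + 3.
(2.054 + 0.674) / 0.5763 = 2.728 / 0.5763 = 4.734.
n = 4.734² + 3 = 22.41 + 3 = 25.4.
Round up.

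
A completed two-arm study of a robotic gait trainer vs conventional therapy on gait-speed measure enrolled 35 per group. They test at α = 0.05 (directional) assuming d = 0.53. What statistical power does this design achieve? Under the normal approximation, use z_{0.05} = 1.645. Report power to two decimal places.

For two equal groups, power = Φ(d·√(n/2) − z_{α}).
d·√(n/2) = 0.53 × √(35/2) = 0.53 × 4.183 = 2.217.
z_β = 2.217 − 1.645 = 0.572.
Power = Φ(0.572) = 0.716.

power ≈ 0.72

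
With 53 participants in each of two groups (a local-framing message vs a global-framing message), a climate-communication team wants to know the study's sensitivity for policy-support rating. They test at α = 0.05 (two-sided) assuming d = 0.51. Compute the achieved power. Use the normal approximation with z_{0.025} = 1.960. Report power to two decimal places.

For two equal groups, power = Φ(d·√(n/2) − z_{α/2}).
d·√(n/2) = 0.51 × √(53/2) = 0.51 × 5.148 = 2.625.
z_β = 2.625 − 1.960 = 0.665.
Power = Φ(0.665) = 0.747.

power ≈ 0.75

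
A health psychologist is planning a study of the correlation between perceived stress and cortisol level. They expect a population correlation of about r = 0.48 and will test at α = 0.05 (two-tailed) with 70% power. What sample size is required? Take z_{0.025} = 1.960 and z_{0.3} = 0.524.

n = 26

Fisher's z: C = ½·ln((1+r)/(1−r)) = ½·ln(2.8462) = 0.5230.
n = ((z_{α/2} + z_β)/C)² + 3.
(1.960 + 0.524) / 0.5230 = 2.484 / 0.5230 = 4.750.
n = 4.750² + 3 = 22.56 + 3 = 25.6.
Round up.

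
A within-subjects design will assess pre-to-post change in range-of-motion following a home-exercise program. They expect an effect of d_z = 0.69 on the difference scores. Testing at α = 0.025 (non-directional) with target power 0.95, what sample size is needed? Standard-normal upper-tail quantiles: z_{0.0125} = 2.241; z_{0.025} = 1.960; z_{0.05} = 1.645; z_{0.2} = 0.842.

n = 32 pairs

For a paired (one-sample on differences) test: n = ((z_{α/2} + z_β) / d)².
z_{α/2} + z_β = 2.241 + 1.645 = 3.886.
n = (3.886 / 0.69)² = 5.632² = 31.72.
Round up.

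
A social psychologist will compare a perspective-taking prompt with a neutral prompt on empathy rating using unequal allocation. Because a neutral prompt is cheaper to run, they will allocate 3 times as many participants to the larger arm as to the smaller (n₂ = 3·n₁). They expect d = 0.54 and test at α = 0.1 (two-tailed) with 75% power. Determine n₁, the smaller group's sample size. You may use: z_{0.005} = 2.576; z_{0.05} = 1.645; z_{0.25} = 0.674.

n₁ = 25

With allocation ratio k = n₂/n₁ = 3, Var(x̄₁−x̄₂) = σ²(1/n₁ + 1/(k·n₁)) = σ²·(k+1)/(k·n₁).
So n₁ = (1 + 1/k)·((z_{α/2} + z_β)/d)² = 1.333 × (2.319/0.54)².
n₁ = 1.333 × 18.44 = 24.6.
Round up: n₁ = 25, giving n₂ = 3 × 25 = 75.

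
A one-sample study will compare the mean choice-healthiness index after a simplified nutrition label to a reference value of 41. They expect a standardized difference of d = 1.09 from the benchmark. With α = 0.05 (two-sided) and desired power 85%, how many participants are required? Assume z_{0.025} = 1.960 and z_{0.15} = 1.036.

For a one-sample test: n = ((z_{α/2} + z_β) / d)².
z_{α/2} + z_β = 1.960 + 1.036 = 2.996.
n = (2.996 / 1.09)² = 2.749² = 7.55.
Round up.

n = 8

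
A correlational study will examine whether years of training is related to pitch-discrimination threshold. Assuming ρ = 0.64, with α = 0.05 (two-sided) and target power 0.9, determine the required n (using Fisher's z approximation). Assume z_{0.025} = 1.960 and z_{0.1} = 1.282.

Fisher's z: C = ½·ln((1+r)/(1−r)) = ½·ln(4.5556) = 0.7582.
n = ((z_{α/2} + z_β)/C)² + 3.
(1.960 + 1.282) / 0.7582 = 3.242 / 0.7582 = 4.276.
n = 4.276² + 3 = 18.28 + 3 = 21.3.
Round up.

n = 22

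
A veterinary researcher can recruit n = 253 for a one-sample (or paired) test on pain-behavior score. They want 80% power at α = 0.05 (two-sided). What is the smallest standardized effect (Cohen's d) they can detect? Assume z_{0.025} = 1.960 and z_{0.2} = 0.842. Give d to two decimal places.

For a single sample (or paired design) of n = 253: d_min = (z_{α/2} + z_β)/√n.
z-sum = 1.960 + 0.842 = 2.802.
d_min = 2.802 / √253 = 2.802 / 15.906 = 0.176.

d_min ≈ 0.18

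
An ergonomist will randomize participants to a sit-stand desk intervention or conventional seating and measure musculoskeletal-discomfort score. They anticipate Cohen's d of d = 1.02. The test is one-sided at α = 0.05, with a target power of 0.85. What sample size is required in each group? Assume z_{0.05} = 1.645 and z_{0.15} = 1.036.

For two independent groups with equal n: n = 2·((z_{α} + z_β) / d)².
z_{α} + z_β = 1.645 + 1.036 = 2.681.
n = 2 × (2.681 / 1.02)² = 2 × 2.628² = 2 × 6.91 = 13.8.
Round up to the next whole participant.

n = 14 per group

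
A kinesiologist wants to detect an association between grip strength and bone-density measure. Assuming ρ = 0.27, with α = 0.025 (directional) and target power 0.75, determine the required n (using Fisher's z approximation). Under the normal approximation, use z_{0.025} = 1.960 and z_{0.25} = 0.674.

n = 94

Fisher's z: C = ½·ln((1+r)/(1−r)) = ½·ln(1.7397) = 0.2769.
n = ((z_{α} + z_β)/C)² + 3.
(1.960 + 0.674) / 0.2769 = 2.634 / 0.2769 = 9.512.
n = 9.512² + 3 = 90.49 + 3 = 93.5.
Round up.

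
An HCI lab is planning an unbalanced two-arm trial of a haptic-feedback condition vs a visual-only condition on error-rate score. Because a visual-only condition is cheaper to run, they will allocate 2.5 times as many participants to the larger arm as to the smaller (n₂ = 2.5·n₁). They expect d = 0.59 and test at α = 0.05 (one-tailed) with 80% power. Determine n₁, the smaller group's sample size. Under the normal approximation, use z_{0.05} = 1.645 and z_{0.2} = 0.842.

n₁ = 25

With allocation ratio k = n₂/n₁ = 2.5, Var(x̄₁−x̄₂) = σ²(1/n₁ + 1/(k·n₁)) = σ²·(k+1)/(k·n₁).
So n₁ = (1 + 1/k)·((z_{α} + z_β)/d)² = 1.400 × (2.487/0.59)².
n₁ = 1.400 × 17.77 = 24.9.
Round up: n₁ = 25, giving n₂ = ⌈2.5 × 25⌉ = ⌈62.5⌉ = 63.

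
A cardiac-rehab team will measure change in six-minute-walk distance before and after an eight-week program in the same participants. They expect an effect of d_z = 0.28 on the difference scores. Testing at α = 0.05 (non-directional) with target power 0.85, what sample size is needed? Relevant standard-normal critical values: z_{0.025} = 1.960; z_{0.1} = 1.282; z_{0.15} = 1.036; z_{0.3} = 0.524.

n = 115 pairs

For a paired (one-sample on differences) test: n = ((z_{α/2} + z_β) / d)².
z_{α/2} + z_β = 1.960 + 1.036 = 2.996.
n = (2.996 / 0.28)² = 10.700² = 114.49.
Round up.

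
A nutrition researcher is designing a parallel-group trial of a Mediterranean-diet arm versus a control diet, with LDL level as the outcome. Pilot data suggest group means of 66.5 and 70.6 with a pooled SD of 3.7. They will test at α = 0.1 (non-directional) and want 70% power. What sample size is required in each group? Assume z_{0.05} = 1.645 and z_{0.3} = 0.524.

n = 8 per group

Cohen's d = |M₁ − M₂| / SD_pooled = |66.5 − 70.6| / 3.7 = 4.1 / 3.7 = 1.108.
For two independent groups with equal n: n = 2·((z_{α/2} + z_β) / d)².
z_{α/2} + z_β = 1.645 + 0.524 = 2.169.
n = 2 × (2.169 / 1.108)² = 2 × 1.958² = 2 × 3.83 = 7.7.
Round up to the next whole participant.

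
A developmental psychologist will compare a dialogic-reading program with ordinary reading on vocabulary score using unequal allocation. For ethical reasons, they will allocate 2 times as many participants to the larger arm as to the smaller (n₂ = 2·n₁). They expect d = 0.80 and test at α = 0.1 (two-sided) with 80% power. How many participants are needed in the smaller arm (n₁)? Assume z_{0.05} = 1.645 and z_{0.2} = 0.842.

n₁ = 15

With allocation ratio k = n₂/n₁ = 2, Var(x̄₁−x̄₂) = σ²(1/n₁ + 1/(k·n₁)) = σ²·(k+1)/(k·n₁).
So n₁ = (1 + 1/k)·((z_{α/2} + z_β)/d)² = 1.500 × (2.487/0.80)².
n₁ = 1.500 × 9.66 = 14.5.
Round up: n₁ = 15, giving n₂ = 2 × 15 = 30.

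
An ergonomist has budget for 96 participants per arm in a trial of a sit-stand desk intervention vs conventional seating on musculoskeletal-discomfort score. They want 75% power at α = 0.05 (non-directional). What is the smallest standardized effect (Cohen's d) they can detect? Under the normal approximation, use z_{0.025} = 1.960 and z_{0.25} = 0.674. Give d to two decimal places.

For two independent groups of n = 96 each: d_min = (z_{α/2} + z_β)·√(2/n).
z-sum = 1.960 + 0.674 = 2.634.
d_min = 2.634 × √(2/96) = 2.634 × 0.1443 = 0.380.

d_min ≈ 0.38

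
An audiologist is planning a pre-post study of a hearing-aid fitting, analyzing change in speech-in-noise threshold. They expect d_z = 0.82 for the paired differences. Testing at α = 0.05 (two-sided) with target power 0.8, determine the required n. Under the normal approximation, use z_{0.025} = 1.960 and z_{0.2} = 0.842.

n = 12 pairs

For a paired (one-sample on differences) test: n = ((z_{α/2} + z_β) / d)².
z_{α/2} + z_β = 1.960 + 0.842 = 2.802.
n = (2.802 / 0.82)² = 3.417² = 11.68.
Round up.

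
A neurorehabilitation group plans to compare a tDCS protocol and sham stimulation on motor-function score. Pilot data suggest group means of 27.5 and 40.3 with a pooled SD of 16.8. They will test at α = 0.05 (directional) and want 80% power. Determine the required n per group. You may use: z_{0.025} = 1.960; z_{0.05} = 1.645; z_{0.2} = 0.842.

Cohen's d = |M₁ − M₂| / SD_pooled = |27.5 − 40.3| / 16.8 = 12.8 / 16.8 = 0.762.
For two independent groups with equal n: n = 2·((z_{α} + z_β) / d)².
z_{α} + z_β = 1.645 + 0.842 = 2.487.
n = 2 × (2.487 / 0.762)² = 2 × 3.264² = 2 × 10.65 = 21.3.
Round up to the next whole participant.

n = 22 per group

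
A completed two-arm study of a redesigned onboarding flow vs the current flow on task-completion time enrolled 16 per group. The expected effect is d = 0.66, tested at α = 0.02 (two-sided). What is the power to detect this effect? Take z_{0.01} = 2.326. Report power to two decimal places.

For two equal groups, power = Φ(d·√(n/2) − z_{α/2}).
d·√(n/2) = 0.66 × √(16/2) = 0.66 × 2.828 = 1.867.
z_β = 1.867 − 2.326 = -0.459.
Power = Φ(-0.459) = 0.323.

power ≈ 0.32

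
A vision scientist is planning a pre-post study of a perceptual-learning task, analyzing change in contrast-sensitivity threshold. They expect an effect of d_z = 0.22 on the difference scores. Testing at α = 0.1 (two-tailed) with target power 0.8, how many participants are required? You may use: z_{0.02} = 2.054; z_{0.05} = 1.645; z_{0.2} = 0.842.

n = 128 pairs

For a paired (one-sample on differences) test: n = ((z_{α/2} + z_β) / d)².
z_{α/2} + z_β = 1.645 + 0.842 = 2.487.
n = (2.487 / 0.22)² = 11.305² = 127.79.
Round up.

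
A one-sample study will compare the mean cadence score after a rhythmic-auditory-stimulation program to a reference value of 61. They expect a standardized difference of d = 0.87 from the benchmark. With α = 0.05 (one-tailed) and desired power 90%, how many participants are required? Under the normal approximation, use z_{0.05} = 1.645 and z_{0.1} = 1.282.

n = 12

For a one-sample test: n = ((z_{α} + z_β) / d)².
z_{α} + z_β = 1.645 + 1.282 = 2.927.
n = (2.927 / 0.87)² = 3.364² = 11.32.
Round up.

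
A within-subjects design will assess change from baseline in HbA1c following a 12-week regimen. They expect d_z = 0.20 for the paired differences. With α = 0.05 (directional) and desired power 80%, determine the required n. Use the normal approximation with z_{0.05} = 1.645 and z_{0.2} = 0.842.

n = 155 pairs

For a paired (one-sample on differences) test: n = ((z_{α} + z_β) / d)².
z_{α} + z_β = 1.645 + 0.842 = 2.487.
n = (2.487 / 0.20)² = 12.435² = 154.63.
Round up.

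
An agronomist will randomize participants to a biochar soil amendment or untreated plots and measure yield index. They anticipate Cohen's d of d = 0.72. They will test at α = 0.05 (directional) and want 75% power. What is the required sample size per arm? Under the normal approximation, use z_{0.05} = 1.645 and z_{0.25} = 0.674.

For two independent groups with equal n: n = 2·((z_{α} + z_β) / d)².
z_{α} + z_β = 1.645 + 0.674 = 2.319.
n = 2 × (2.319 / 0.72)² = 2 × 3.221² = 2 × 10.37 = 20.7.
Round up to the next whole participant.

n = 21 per group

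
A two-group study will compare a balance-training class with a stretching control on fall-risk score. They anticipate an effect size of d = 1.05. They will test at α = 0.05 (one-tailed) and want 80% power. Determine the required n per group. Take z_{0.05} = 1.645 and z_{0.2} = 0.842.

n = 12 per group

For two independent groups with equal n: n = 2·((z_{α} + z_β) / d)².
z_{α} + z_β = 1.645 + 0.842 = 2.487.
n = 2 × (2.487 / 1.05)² = 2 × 2.369² = 2 × 5.61 = 11.2.
Round up to the next whole participant.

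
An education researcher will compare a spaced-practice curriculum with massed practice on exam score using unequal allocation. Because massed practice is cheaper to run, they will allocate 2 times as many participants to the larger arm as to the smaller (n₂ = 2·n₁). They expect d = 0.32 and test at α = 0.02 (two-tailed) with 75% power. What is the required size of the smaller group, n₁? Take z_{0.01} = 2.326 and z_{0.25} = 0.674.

n₁ = 132

With allocation ratio k = n₂/n₁ = 2, Var(x̄₁−x̄₂) = σ²(1/n₁ + 1/(k·n₁)) = σ²·(k+1)/(k·n₁).
So n₁ = (1 + 1/k)·((z_{α/2} + z_β)/d)² = 1.500 × (3.000/0.32)².
n₁ = 1.500 × 87.89 = 131.8.
Round up: n₁ = 132, giving n₂ = 2 × 132 = 264.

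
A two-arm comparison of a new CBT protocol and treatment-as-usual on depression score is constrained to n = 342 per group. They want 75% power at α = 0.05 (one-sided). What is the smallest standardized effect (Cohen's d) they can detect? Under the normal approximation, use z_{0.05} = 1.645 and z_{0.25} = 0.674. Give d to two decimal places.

For two independent groups of n = 342 each: d_min = (z_{α} + z_β)·√(2/n).
z-sum = 1.645 + 0.674 = 2.319.
d_min = 2.319 × √(2/342) = 2.319 × 0.0765 = 0.177.

d_min ≈ 0.18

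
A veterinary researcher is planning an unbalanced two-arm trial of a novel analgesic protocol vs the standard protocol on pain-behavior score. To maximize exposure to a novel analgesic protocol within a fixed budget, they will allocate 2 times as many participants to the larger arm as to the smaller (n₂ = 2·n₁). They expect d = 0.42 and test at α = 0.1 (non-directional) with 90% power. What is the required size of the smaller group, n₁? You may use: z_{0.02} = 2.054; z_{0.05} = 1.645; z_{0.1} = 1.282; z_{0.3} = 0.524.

With allocation ratio k = n₂/n₁ = 2, Var(x̄₁−x̄₂) = σ²(1/n₁ + 1/(k·n₁)) = σ²·(k+1)/(k·n₁).
So n₁ = (1 + 1/k)·((z_{α/2} + z_β)/d)² = 1.500 × (2.927/0.42)².
n₁ = 1.500 × 48.57 = 72.9.
Round up: n₁ = 73, giving n₂ = 2 × 73 = 146.

n₁ = 73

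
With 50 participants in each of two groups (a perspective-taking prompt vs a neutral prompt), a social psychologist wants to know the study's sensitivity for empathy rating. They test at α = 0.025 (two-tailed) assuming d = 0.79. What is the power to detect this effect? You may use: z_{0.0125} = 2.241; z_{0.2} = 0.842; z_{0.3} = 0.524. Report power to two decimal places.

For two equal groups, power = Φ(d·√(n/2) − z_{α/2}).
d·√(n/2) = 0.79 × √(50/2) = 0.79 × 5.000 = 3.950.
z_β = 3.950 − 2.241 = 1.709.
Power = Φ(1.709) = 0.956.

power ≈ 0.96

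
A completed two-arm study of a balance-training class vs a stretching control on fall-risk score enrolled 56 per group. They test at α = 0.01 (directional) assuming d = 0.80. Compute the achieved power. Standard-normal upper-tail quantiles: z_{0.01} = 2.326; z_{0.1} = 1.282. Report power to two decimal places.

power ≈ 0.97

For two equal groups, power = Φ(d·√(n/2) − z_{α}).
d·√(n/2) = 0.80 × √(56/2) = 0.80 × 5.292 = 4.233.
z_β = 4.233 − 2.326 = 1.907.
Power = Φ(1.907) = 0.972.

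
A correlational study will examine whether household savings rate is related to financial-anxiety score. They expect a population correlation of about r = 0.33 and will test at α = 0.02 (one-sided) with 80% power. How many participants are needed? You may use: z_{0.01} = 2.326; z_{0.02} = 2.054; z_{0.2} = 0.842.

n = 75

Fisher's z: C = ½·ln((1+r)/(1−r)) = ½·ln(1.9851) = 0.3428.
n = ((z_{α} + z_β)/C)² + 3.
(2.054 + 0.842) / 0.3428 = 2.896 / 0.3428 = 8.448.
n = 8.448² + 3 = 71.37 + 3 = 74.4.
Round up.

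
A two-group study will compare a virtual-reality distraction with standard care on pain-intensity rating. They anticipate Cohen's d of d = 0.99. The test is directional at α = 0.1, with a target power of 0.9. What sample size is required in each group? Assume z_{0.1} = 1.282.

For two independent groups with equal n: n = 2·((z_{α} + z_β) / d)².
z_{α} + z_β = 1.282 + 1.282 = 2.564.
n = 2 × (2.564 / 0.99)² = 2 × 2.590² = 2 × 6.71 = 13.4.
Round up to the next whole participant.

n = 14 per group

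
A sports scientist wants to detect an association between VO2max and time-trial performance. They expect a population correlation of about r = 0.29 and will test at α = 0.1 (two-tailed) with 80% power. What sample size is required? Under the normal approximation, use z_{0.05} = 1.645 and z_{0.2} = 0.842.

n = 73

Fisher's z: C = ½·ln((1+r)/(1−r)) = ½·ln(1.8169) = 0.2986.
n = ((z_{α/2} + z_β)/C)² + 3.
(1.645 + 0.842) / 0.2986 = 2.487 / 0.2986 = 8.329.
n = 8.329² + 3 = 69.37 + 3 = 72.4.
Round up.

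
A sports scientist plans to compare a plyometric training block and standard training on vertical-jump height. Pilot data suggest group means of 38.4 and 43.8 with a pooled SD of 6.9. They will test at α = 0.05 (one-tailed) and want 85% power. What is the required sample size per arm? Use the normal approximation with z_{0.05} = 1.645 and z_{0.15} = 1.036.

Cohen's d = |M₁ − M₂| / SD_pooled = |38.4 − 43.8| / 6.9 = 5.4 / 6.9 = 0.783.
For two independent groups with equal n: n = 2·((z_{α} + z_β) / d)².
z_{α} + z_β = 1.645 + 1.036 = 2.681.
n = 2 × (2.681 / 0.783)² = 2 × 3.424² = 2 × 11.72 = 23.4.
Round up to the next whole participant.

n = 24 per group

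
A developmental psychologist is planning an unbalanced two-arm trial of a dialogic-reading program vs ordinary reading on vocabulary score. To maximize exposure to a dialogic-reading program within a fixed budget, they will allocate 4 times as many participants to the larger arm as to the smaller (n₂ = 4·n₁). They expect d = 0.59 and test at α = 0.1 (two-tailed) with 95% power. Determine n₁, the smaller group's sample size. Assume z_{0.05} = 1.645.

n₁ = 39

With allocation ratio k = n₂/n₁ = 4, Var(x̄₁−x̄₂) = σ²(1/n₁ + 1/(k·n₁)) = σ²·(k+1)/(k·n₁).
So n₁ = (1 + 1/k)·((z_{α/2} + z_β)/d)² = 1.250 × (3.290/0.59)².
n₁ = 1.250 × 31.09 = 38.9.
Round up: n₁ = 39, giving n₂ = 4 × 39 = 156.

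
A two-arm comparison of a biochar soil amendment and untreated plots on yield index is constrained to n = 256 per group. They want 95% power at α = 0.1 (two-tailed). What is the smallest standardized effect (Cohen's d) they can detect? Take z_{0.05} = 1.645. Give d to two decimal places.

d_min ≈ 0.29

For two independent groups of n = 256 each: d_min = (z_{α/2} + z_β)·√(2/n).
z-sum = 1.645 + 1.645 = 3.290.
d_min = 3.290 × √(2/256) = 3.290 × 0.0884 = 0.291.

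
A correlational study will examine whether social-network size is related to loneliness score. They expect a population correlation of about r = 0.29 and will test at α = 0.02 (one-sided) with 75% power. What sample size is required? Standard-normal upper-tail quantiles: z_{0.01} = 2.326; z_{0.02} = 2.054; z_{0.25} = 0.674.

Fisher's z: C = ½·ln((1+r)/(1−r)) = ½·ln(1.8169) = 0.2986.
n = ((z_{α} + z_β)/C)² + 3.
(2.054 + 0.674) / 0.2986 = 2.728 / 0.2986 = 9.136.
n = 9.136² + 3 = 83.47 + 3 = 86.5.
Round up.

n = 87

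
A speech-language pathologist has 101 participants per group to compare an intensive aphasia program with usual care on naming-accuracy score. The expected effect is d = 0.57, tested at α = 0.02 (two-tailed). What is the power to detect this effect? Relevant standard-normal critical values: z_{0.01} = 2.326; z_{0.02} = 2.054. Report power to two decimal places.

For two equal groups, power = Φ(d·√(n/2) − z_{α/2}).
d·√(n/2) = 0.57 × √(101/2) = 0.57 × 7.106 = 4.051.
z_β = 4.051 − 2.326 = 1.725.
Power = Φ(1.725) = 0.958.

power ≈ 0.96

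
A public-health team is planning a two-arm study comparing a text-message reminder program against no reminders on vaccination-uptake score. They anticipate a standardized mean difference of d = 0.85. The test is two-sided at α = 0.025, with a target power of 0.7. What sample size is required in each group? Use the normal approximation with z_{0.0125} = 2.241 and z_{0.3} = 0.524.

For two independent groups with equal n: n = 2·((z_{α/2} + z_β) / d)².
z_{α/2} + z_β = 2.241 + 0.524 = 2.765.
n = 2 × (2.765 / 0.85)² = 2 × 3.253² = 2 × 10.58 = 21.2.
Round up to the next whole participant.

n = 22 per group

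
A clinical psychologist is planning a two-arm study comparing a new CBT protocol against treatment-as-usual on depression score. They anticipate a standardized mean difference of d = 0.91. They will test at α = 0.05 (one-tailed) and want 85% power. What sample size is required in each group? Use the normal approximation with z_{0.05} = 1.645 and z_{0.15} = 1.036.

For two independent groups with equal n: n = 2·((z_{α} + z_β) / d)².
z_{α} + z_β = 1.645 + 1.036 = 2.681.
n = 2 × (2.681 / 0.91)² = 2 × 2.946² = 2 × 8.68 = 17.4.
Round up to the next whole participant.

n = 18 per group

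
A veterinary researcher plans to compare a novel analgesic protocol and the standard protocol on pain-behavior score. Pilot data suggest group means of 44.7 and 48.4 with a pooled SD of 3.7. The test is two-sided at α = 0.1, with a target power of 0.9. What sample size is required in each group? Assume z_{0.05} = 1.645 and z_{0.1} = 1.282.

Cohen's d = |M₁ − M₂| / SD_pooled = |44.7 − 48.4| / 3.7 = 3.7 / 3.7 = 1.000.
For two independent groups with equal n: n = 2·((z_{α/2} + z_β) / d)².
z_{α/2} + z_β = 1.645 + 1.282 = 2.927.
n = 2 × (2.927 / 1.000)² = 2 × 2.927² = 2 × 8.57 = 17.1.
Round up to the next whole participant.

n = 18 per group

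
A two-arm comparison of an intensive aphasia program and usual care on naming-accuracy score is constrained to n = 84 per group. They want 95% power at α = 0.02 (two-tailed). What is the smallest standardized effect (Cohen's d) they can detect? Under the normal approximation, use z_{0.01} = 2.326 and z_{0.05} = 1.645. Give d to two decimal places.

d_min ≈ 0.61

For two independent groups of n = 84 each: d_min = (z_{α/2} + z_β)·√(2/n).
z-sum = 2.326 + 1.645 = 3.971.
d_min = 3.971 × √(2/84) = 3.971 × 0.1543 = 0.613.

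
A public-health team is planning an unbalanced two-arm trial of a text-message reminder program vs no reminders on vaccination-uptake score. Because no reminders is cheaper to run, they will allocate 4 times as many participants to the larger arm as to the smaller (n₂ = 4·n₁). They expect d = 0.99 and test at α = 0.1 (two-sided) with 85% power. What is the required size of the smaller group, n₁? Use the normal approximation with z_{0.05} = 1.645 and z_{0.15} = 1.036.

n₁ = 10

With allocation ratio k = n₂/n₁ = 4, Var(x̄₁−x̄₂) = σ²(1/n₁ + 1/(k·n₁)) = σ²·(k+1)/(k·n₁).
So n₁ = (1 + 1/k)·((z_{α/2} + z_β)/d)² = 1.250 × (2.681/0.99)².
n₁ = 1.250 × 7.33 = 9.2.
Round up: n₁ = 10, giving n₂ = 4 × 10 = 40.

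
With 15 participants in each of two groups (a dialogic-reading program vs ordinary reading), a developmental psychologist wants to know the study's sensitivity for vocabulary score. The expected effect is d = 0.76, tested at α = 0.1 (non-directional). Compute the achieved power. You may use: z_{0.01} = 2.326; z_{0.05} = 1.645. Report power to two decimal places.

For two equal groups, power = Φ(d·√(n/2) − z_{α/2}).
d·√(n/2) = 0.76 × √(15/2) = 0.76 × 2.739 = 2.081.
z_β = 2.081 − 1.645 = 0.436.
Power = Φ(0.436) = 0.669.

power ≈ 0.67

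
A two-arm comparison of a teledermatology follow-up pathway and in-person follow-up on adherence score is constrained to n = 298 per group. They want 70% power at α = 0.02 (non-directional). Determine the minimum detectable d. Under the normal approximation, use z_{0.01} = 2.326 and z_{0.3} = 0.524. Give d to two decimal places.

For two independent groups of n = 298 each: d_min = (z_{α/2} + z_β)·√(2/n).
z-sum = 2.326 + 0.524 = 2.850.
d_min = 2.850 × √(2/298) = 2.850 × 0.0819 = 0.233.

d_min ≈ 0.23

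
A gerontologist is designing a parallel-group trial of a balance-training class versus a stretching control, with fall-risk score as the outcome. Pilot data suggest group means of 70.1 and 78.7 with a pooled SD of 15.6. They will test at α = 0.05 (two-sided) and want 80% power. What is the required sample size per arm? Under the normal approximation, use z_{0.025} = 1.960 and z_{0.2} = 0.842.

Cohen's d = |M₁ − M₂| / SD_pooled = |70.1 − 78.7| / 15.6 = 8.6 / 15.6 = 0.551.
For two independent groups with equal n: n = 2·((z_{α/2} + z_β) / d)².
z_{α/2} + z_β = 1.960 + 0.842 = 2.802.
n = 2 × (2.802 / 0.551)² = 2 × 5.085² = 2 × 25.86 = 51.7.
Round up to the next whole participant.

n = 52 per group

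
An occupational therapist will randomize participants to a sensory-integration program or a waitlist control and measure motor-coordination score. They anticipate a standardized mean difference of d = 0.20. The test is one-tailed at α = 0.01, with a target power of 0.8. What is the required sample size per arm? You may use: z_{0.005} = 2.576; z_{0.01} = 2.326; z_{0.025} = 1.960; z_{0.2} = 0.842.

n = 502 per group

For two independent groups with equal n: n = 2·((z_{α} + z_β) / d)².
z_{α} + z_β = 2.326 + 0.842 = 3.168.
n = 2 × (3.168 / 0.20)² = 2 × 15.840² = 2 × 250.91 = 501.8.
Round up to the next whole participant.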